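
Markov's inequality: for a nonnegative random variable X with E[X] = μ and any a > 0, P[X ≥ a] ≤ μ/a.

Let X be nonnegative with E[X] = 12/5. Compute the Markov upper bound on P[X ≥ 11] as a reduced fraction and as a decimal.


μ = E[X] = 12/5, a = 11.
Markov: P[X ≥ 11] ≤ μ/a = (12/5)/11 = 12/55.
Numerically: ≈ 0.218.
(Since a = 11 > μ = 2.400, the bound 12/55 is < 1 and informative.)

P[X ≥ 11] ≤ 12/55 ≈ 0.218.


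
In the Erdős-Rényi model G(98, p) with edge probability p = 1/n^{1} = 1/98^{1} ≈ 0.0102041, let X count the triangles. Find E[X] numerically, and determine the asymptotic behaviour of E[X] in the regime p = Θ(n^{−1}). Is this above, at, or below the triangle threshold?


Number of potential triangles: C(98, 3) = 152096.
Each occurs with probability p³ ≈ (0.0102041)³ ≈ 1.06248247e-06.
By linearity: E[X] = C(98, 3)·p³ ≈ 152096 · 1.06248247e-06 ≈ 0.161599.
Here α = 1, so p = 1/n is exactly at the triangle threshold p ~ 1/n. Asymptotically E[X] → c³/6 = 1³/6 = 1/6 ≈ 0.166667, a bounded constant. In this regime the triangle count is asymptotically Poisson(c³/6).

E[X] ≈ 0.161599; in regime p = Θ(1/n^{1}) E[X] stays bounded (at the triangle threshold p ~ 1/n).


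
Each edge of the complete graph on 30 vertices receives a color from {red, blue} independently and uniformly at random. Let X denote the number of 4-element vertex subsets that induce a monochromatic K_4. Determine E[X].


Let X = Σ_S X_S over the C(30, 4) = 27405 subsets S of size 4, where X_S = 1 if the K_4 on S is monochromatic.
For a fixed S, the K_4 on S has C(4, 2) = 6 edges. P[all 6 edges red] = (1/2)^6, and likewise for blue, so P[monochromatic] = 2·(1/2)^6 = 2^{1 − 6} = 1/32.
By linearity: E[X] = C(30, 4) · 2^{1 − 6} = 27405 · 1/32 = 27405/32.
Numerically: E[X] ≈ 856.406250.

E[X] = C(30,4)·2^(1−C(4,2)) = 27405/32 ≈ 856.406250.


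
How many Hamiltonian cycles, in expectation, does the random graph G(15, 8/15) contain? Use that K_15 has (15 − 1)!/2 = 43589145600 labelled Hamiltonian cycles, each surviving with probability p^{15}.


K_15 has (15 − 1)!/2 = 43589145600 labelled Hamiltonian cycles.
For each such Hamiltonian cycle H, let X_H = 1 if all 15 edges of H are present in G. Then P[X_H = 1] = p^{15} = (8/15)^{15} = 35184372088832/437893890380859375.
Summing the indicators: E[X] = Σ_H E[X_H] = 43589145600 · p^{15} = 43589145600 · 35184372088832/437893890380859375 = 252453780711880523776/72081298828125.
Numerically: E[X] ≈ 3.5e+06.

E[X] = 43589145600 · (8/15)^{15} = 252453780711880523776/72081298828125 ≈ 3.5e+06.


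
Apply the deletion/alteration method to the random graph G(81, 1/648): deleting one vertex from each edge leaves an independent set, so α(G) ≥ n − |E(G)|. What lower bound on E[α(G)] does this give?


E[|E(G)|] = C(81, 2)·p = 3240 · (1/648) = 5.
E[α(G)] ≥ n − E[|E(G)|] = 81 − 5 = 76.
Numerically: ≈ 76.00000.
(This is only a lower bound; the true E[α(G)] may be larger.)

E[α(G)] ≥ 76 ≈ 76.00000.


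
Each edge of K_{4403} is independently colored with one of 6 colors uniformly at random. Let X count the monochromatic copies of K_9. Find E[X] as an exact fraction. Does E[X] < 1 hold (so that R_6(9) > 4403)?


E[X] = C(4403, 9) · 6^{1 − 36} = 1699894433046281918452233150 · 6^{−35} = 1699894433046281918452233150/1719070799748422591028658176.
As a reduced fraction: E[X] = 283315738841046986408705525/286511799958070431838109696 ≈ 0.988845.
Is E[X] < 1? YES.
Since E[X] < 1, there exists a 6-coloring of K_{4403} with no monochromatic K_9; hence R_6(9) > 4403.

E[X] = 283315738841046986408705525/286511799958070431838109696 ≈ 0.988845; E[X] < 1, so R_6(9) > 4403.


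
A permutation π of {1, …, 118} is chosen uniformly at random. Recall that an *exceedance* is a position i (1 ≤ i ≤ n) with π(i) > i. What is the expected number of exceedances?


Write X = Σ_{i=1}^{118} X_i, where X_i = 1_{π(i) > i}.
For each fixed i, π(i) is uniform over {1, …, 118} (marginal of a uniform permutation), so P[π(i) > i] = (n − i)/n. Summing: Σ_{i=1}^{118} (n − i)/n = (0 + 1 + … + 117)/118 = 118(118 − 1)/(2·118) = (118 − 1)/2.
Hence E[X] = Σ_{i=1}^{118} (118 − i)/118 = 117/2 ≈ 58.5000.

E[X] = 117/2 = 58.5000.


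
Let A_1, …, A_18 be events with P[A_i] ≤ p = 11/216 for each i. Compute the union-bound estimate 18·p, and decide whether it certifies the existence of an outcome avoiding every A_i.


Union bound: P[∪_{i=1}^{18} A_i] ≤ Σ_i P[A_i] ≤ 18·p = 18·(11/216) = 11/12.
Numerically: 11/12 ≈ 0.916667.
Is 11/12 < 1? YES.
Since P[∪ A_i] ≤ 11/12 < 1, the complement has P[∩ A_i^c] ≥ 1 − 11/12 = 1/12 > 0, so some outcome avoids every A_i.

18·p = 11/12 ≈ 0.916667; existence CERTIFIED by the union bound.


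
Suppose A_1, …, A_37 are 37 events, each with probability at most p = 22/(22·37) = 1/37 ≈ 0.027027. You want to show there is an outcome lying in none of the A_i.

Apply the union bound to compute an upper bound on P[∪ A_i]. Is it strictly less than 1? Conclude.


Union bound: P[∪_{i=1}^{37} A_i] ≤ Σ_i P[A_i] ≤ 37·p = 37·(1/37) = 1.
Numerically: 1 ≈ 1.000000.
Is 1 < 1? NO.
Since the bound 1 is ≥ 1, the union bound is uninformative here; it does NOT by itself certify existence.

37·p = 1 ≈ 1.000000; existence NOT certified by the union bound.


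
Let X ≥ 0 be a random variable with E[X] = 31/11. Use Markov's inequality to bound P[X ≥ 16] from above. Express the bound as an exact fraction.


μ = E[X] = 31/11, a = 16.
Markov: P[X ≥ 16] ≤ μ/a = (31/11)/16 = 31/176.
Numerically: ≈ 0.1761.
(Since a = 16 > μ = 2.8182, the bound 31/176 is < 1 and informative.)

P[X ≥ 16] ≤ 31/176 ≈ 0.1761.


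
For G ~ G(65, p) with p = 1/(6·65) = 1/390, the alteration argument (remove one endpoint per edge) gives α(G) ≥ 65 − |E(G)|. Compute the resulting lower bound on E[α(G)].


E[|E(G)|] = C(65, 2)·p = 2080 · (1/390) = 16/3.
E[α(G)] ≥ n − E[|E(G)|] = 65 − 16/3 = 179/3.
Numerically: ≈ 59.6667.
(This is only a lower bound; the true E[α(G)] may be larger.)

E[α(G)] ≥ 179/3 ≈ 59.6667.


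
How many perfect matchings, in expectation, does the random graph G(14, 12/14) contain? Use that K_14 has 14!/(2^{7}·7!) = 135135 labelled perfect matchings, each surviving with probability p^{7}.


K_14 has 14!/(2^{7}·7!) = 135135 labelled perfect matchings.
For each such perfect matching H, let X_H = 1 if all 7 edges of H are present in G. Then P[X_H = 1] = p^{7} = (6/7)^{7} = 279936/823543.
Summing the indicators: E[X] = Σ_H E[X_H] = 135135 · p^{7} = 135135 · 279936/823543 = 5404164480/117649.
Numerically: E[X] ≈ 45935.

E[X] = 135135 · (6/7)^{7} = 5404164480/117649 ≈ 45935.


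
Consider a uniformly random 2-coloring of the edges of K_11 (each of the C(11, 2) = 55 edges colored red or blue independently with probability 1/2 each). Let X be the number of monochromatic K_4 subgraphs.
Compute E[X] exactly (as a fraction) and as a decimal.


Let X = Σ_S X_S over the C(11, 4) = 330 subsets S of size 4, where X_S = 1 if the K_4 on S is monochromatic.
For a fixed S, the K_4 on S has C(4, 2) = 6 edges. P[all 6 edges red] = (1/2)^6, and likewise for blue, so P[monochromatic] = 2·(1/2)^6 = 2^{1 − 6} = 1/32.
Summing: E[X] = C(11, 4) · 2^{1 − 6} = 330 · 1/32 = 165/16.
Numerically: E[X] ≈ 10.312.

E[X] = C(11,4)·2^(1−C(4,2)) = 165/16 ≈ 10.312.


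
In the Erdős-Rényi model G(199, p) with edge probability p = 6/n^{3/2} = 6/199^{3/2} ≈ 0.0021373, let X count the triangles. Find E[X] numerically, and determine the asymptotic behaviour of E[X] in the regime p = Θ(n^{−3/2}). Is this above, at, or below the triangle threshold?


Number of potential triangles: C(199, 3) = 1293699.
Each occurs with probability p³ ≈ (0.0021373)³ ≈ 9.7637108e-09.
By linearity: E[X] = C(199, 3)·p³ ≈ 1293699 · 9.7637108e-09 ≈ 0.01263.
Since α = 3/2 > 1, p = c/n^{3/2} = o(1/n) is below the triangle threshold p ~ 1/n. Asymptotically E[X] ~ (c³/6)·n^{3(1−α)} = (6³/6)·n^{-1.5} → 0, so by Markov's inequality G has no triangles w.h.p.

E[X] ≈ 0.01263; in regime p = Θ(1/n^{3/2}) E[X] tends to 0 (below the triangle threshold p ~ 1/n).


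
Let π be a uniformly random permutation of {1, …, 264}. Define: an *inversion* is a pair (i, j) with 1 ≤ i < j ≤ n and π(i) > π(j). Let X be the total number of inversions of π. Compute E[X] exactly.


Write X = Σ X_I over the C(264, 2) = 34716 pairs i < j, with X_I the indicator of one inversion.
There are 34716 indicators.
For each fixed pair i < j, the values π(i) and π(j) are two distinct elements of {1, …, 264} in uniformly random order; by symmetry P[π(i) > π(j)] = 1/2.
By linearity: E[X] = 34716 · (1/2) = C(264, 2) · (1/2) = 34716/2 = 17358 ≈ 17358.000000.

E[X] = 17358 = 17358.000000.


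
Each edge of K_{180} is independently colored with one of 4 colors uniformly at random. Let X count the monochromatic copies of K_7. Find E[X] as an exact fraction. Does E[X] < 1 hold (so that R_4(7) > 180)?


E[X] = C(180, 7) · 4^{1 − 21} = 1079414463600 · 4^{−20} = 1079414463600/1099511627776.
As a reduced fraction: E[X] = 67463403975/68719476736 ≈ 0.9817.
Is E[X] < 1? YES.
Since E[X] < 1, there exists a 4-coloring of K_{180} with no monochromatic K_7; hence R_4(7) > 180.

E[X] = 67463403975/68719476736 ≈ 0.9817; E[X] < 1, so R_4(7) > 180.


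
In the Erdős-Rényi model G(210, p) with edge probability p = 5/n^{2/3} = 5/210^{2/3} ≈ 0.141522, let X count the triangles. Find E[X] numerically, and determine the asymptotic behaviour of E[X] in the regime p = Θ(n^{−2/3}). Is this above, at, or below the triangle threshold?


Number of potential triangles: C(210, 3) = 1521520.
Each occurs with probability p³ ≈ (0.141522)³ ≈ 2.83446712e-03.
By linearity: E[X] = C(210, 3)·p³ ≈ 1521520 · 2.83446712e-03 ≈ 4312.698413.
Since α = 2/3 < 1, p = c/n^{2/3} ≫ 1/n is above the triangle threshold p ~ 1/n. Asymptotically E[X] ~ (c³/6)·n^{3(1−α)} = (5³/6)·n^{1} → ∞; triangles are abundant w.h.p.

E[X] ≈ 4312.698413; in regime p = Θ(1/n^{2/3}) E[X] diverges (above the triangle threshold p ~ 1/n).


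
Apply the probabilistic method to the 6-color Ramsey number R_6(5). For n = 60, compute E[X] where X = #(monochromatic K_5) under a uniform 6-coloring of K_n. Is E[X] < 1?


E[X] = C(60, 5) · 6^{1 − 10} = 5461512 · 6^{−9} = 5461512/10077696.
As a reduced fraction: E[X] = 227563/419904 ≈ 0.5419.
Is E[X] < 1? YES.
Since E[X] < 1, there exists a 6-coloring of K_{60} with no monochromatic K_5; hence R_6(5) > 60.

E[X] = 227563/419904 ≈ 0.5419; E[X] < 1, so R_6(5) > 60.


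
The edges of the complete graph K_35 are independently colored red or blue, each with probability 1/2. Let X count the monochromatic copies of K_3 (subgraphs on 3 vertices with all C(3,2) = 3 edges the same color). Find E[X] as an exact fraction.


Let X = Σ_S X_S over the C(35, 3) = 6545 subsets S of size 3, where X_S = 1 if the K_3 on S is monochromatic.
For a fixed S, the K_3 on S has C(3, 2) = 3 edges. P[all 3 edges red] = (1/2)^3, and likewise for blue, so P[monochromatic] = 2·(1/2)^3 = 2^{1 − 3} = 1/4.
Summing: E[X] = C(35, 3) · 2^{1 − 3} = 6545 · 1/4 = 6545/4.
Numerically: E[X] ≈ 1636.2500.

E[X] = C(35,3)·2^(1−C(3,2)) = 6545/4 ≈ 1636.2500.


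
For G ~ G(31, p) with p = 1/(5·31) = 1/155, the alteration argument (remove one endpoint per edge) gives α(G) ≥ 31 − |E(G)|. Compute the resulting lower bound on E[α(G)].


E[|E(G)|] = C(31, 2)·p = 465 · (1/155) = 3.
E[α(G)] ≥ n − E[|E(G)|] = 31 − 3 = 28.
Numerically: ≈ 28.00000.
(This is only a lower bound; the true E[α(G)] may be larger.)

E[α(G)] ≥ 28 ≈ 28.00000.


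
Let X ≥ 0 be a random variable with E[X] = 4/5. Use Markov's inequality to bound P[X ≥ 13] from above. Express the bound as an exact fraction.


μ = E[X] = 4/5, a = 13.
Markov: P[X ≥ 13] ≤ μ/a = (4/5)/13 = 4/65.
Numerically: ≈ 0.0615.
(Since a = 13 > μ = 0.8000, the bound 4/65 is < 1 and informative.)

P[X ≥ 13] ≤ 4/65 ≈ 0.0615.


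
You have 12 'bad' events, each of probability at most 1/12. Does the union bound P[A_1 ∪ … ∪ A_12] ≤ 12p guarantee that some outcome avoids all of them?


Union bound: P[∪_{i=1}^{12} A_i] ≤ Σ_i P[A_i] ≤ 12·p = 12·(1/12) = 1.
Numerically: 1 ≈ 1.0000000.
Is 1 < 1? NO.
Since the bound 1 is ≥ 1, the union bound is uninformative here; it does NOT by itself certify existence.

12·p = 1 ≈ 1.0000000; existence NOT certified by the union bound.


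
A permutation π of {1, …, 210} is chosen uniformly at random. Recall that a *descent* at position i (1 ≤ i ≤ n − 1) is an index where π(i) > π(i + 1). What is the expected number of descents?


Write X = Σ X_I over i = 1, …, 209, with X_I the indicator of one descent.
There are 209 indicators.
For each fixed i, the pair (π(i), π(i+1)) is a uniformly random ordered pair of distinct values from {1, …, 210}; by symmetry P[π(i) > π(i+1)] = 1/2.
By linearity: E[X] = 209 · (1/2) = (210 − 1) · (1/2) = 209/2 ≈ 104.50000.

E[X] = 209/2 = 104.50000.


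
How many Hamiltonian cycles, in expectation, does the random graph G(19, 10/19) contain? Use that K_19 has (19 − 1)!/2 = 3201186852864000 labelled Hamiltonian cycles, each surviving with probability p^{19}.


K_19 has (19 − 1)!/2 = 3201186852864000 labelled Hamiltonian cycles.
For each such Hamiltonian cycle H, let X_H = 1 if all 19 edges of H are present in G. Then P[X_H = 1] = p^{19} = (10/19)^{19} = 10000000000000000000/1978419655660313589123979.
By linearity: E[X] = Σ_H E[X_H] = 3201186852864000 · p^{19} = 3201186852864000 · 10000000000000000000/1978419655660313589123979 = 32011868528640000000000000000000000/1978419655660313589123979.
Numerically: E[X] ≈ 1.618e+10.

E[X] = 3201186852864000 · (10/19)^{19} = 32011868528640000000000000000000000/1978419655660313589123979 ≈ 1.618e+10.


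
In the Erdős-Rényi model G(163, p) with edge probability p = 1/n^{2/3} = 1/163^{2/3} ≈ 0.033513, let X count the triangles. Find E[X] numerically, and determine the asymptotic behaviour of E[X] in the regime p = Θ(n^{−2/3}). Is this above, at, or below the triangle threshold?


Number of potential triangles: C(163, 3) = 708561.
Each occurs with probability p³ ≈ (0.033513)³ ≈ 3.7637849e-05.
By linearity: E[X] = C(163, 3)·p³ ≈ 708561 · 3.7637849e-05 ≈ 26.66871.
Since α = 2/3 < 1, p = c/n^{2/3} ≫ 1/n is above the triangle threshold p ~ 1/n. Asymptotically E[X] ~ (c³/6)·n^{3(1−α)} = (1³/6)·n^{1} → ∞; triangles are abundant w.h.p.

E[X] ≈ 26.66871; in regime p = Θ(1/n^{2/3}) E[X] diverges (above the triangle threshold p ~ 1/n).


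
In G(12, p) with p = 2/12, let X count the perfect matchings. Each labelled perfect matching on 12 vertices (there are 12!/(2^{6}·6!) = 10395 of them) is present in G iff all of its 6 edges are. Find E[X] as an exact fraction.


K_12 has 12!/(2^{6}·6!) = 10395 labelled perfect matchings.
For each such perfect matching H, let X_H = 1 if all 6 edges of H are present in G. Then P[X_H = 1] = p^{6} = (1/6)^{6} = 1/46656.
By linearity: E[X] = Σ_H E[X_H] = 10395 · p^{6} = 10395 · 1/46656 = 385/1728.
Numerically: E[X] ≈ 0.223.

E[X] = 10395 · (1/6)^{6} = 385/1728 ≈ 0.223.


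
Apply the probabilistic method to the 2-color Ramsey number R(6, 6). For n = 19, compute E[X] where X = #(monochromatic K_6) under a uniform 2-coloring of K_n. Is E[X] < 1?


E[X] = C(19, 6) · 2^{1 − 15} = 27132 · 2^{−14} = 27132/16384.
As a reduced fraction: E[X] = 6783/4096 ≈ 1.6560.
Is E[X] < 1? NO.
Since E[X] ≥ 1, the first-moment bound is inconclusive at n = 19; it does NOT by itself certify R(6, 6) > 19.

E[X] = 6783/4096 ≈ 1.6560; E[X] ≥ 1; first-moment method inconclusive here.


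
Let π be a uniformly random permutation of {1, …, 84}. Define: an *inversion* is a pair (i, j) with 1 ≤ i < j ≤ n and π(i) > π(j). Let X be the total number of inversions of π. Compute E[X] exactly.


Write X = Σ X_I over the C(84, 2) = 3486 pairs i < j, with X_I the indicator of one inversion.
There are 3486 indicators.
For each fixed pair i < j, the values π(i) and π(j) are two distinct elements of {1, …, 84} in uniformly random order; by symmetry P[π(i) > π(j)] = 1/2.
By linearity: E[X] = 3486 · (1/2) = C(84, 2) · (1/2) = 3486/2 = 1743 ≈ 1743.000.

E[X] = 1743 = 1743.000.


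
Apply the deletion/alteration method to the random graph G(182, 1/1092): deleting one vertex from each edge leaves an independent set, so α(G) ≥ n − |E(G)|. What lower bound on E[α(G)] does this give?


E[|E(G)|] = C(182, 2)·p = 16471 · (1/1092) = 181/12.
E[α(G)] ≥ n − E[|E(G)|] = 182 − 181/12 = 2003/12.
Numerically: ≈ 166.917.
(This is only a lower bound; the true E[α(G)] may be larger.)

E[α(G)] ≥ 2003/12 ≈ 166.917.


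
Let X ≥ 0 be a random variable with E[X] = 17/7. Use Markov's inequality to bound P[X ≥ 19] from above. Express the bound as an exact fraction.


μ = E[X] = 17/7, a = 19.
Markov: P[X ≥ 19] ≤ μ/a = (17/7)/19 = 17/133.
Numerically: ≈ 0.127820.
(Since a = 19 > μ = 2.428571, the bound 17/133 is < 1 and informative.)

P[X ≥ 19] ≤ 17/133 ≈ 0.127820.


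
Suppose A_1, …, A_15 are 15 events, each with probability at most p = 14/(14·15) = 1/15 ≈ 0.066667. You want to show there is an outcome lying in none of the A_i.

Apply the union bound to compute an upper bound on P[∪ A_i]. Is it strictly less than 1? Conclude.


Union bound: P[∪_{i=1}^{15} A_i] ≤ Σ_i P[A_i] ≤ 15·p = 15·(1/15) = 1.
Numerically: 1 ≈ 1.000000.
Is 1 < 1? NO.
Since the bound 1 is ≥ 1, the union bound is uninformative here; it does NOT by itself certify existence.

15·p = 1 ≈ 1.000000; existence NOT certified by the union bound.


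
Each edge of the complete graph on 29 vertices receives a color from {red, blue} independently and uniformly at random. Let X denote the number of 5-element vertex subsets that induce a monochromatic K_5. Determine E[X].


Let X = Σ_S X_S over the C(29, 5) = 118755 subsets S of size 5, where X_S = 1 if the K_5 on S is monochromatic.
For a fixed S, the K_5 on S has C(5, 2) = 10 edges. P[all 10 edges red] = (1/2)^10, and likewise for blue, so P[monochromatic] = 2·(1/2)^10 = 2^{1 − 10} = 1/512.
By linearity of expectation: E[X] = C(29, 5) · 2^{1 − 10} = 118755 · 1/512 = 118755/512.
Numerically: E[X] ≈ 231.94336.

E[X] = C(29,5)·2^(1−C(5,2)) = 118755/512 ≈ 231.94336.


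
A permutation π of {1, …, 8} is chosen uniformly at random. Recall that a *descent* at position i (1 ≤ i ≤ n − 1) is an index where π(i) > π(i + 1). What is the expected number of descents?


Write X = Σ X_I over i = 1, …, 7, with X_I the indicator of one descent.
There are 7 indicators.
For each fixed i, the pair (π(i), π(i+1)) is a uniformly random ordered pair of distinct values from {1, …, 8}; by symmetry P[π(i) > π(i+1)] = 1/2.
By linearity: E[X] = 7 · (1/2) = (8 − 1) · (1/2) = 7/2 ≈ 3.50000.

E[X] = 7/2 = 3.50000.


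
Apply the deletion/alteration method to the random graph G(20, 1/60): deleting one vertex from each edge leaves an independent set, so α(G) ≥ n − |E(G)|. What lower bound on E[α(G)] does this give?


E[|E(G)|] = C(20, 2)·p = 190 · (1/60) = 19/6.
E[α(G)] ≥ n − E[|E(G)|] = 20 − 19/6 = 101/6.
Numerically: ≈ 16.83333.
(This is only a lower bound; the true E[α(G)] may be larger.)

E[α(G)] ≥ 101/6 ≈ 16.83333.


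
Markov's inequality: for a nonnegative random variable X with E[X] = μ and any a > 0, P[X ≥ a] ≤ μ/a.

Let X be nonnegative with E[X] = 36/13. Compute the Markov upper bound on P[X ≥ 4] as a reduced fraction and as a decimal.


μ = E[X] = 36/13, a = 4.
Markov: P[X ≥ 4] ≤ μ/a = (36/13)/4 = 9/13.
Numerically: ≈ 0.692308.
(Since a = 4 > μ = 2.769231, the bound 9/13 is < 1 and informative.)

P[X ≥ 4] ≤ 9/13 ≈ 0.692308.


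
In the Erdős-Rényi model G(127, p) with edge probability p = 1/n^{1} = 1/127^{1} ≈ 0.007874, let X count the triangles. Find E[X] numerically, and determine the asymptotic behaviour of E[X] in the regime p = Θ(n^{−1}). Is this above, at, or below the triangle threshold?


Number of potential triangles: C(127, 3) = 333375.
Each occurs with probability p³ ≈ (0.007874)³ ≈ 4.8818995e-07.
By linearity: E[X] = C(127, 3)·p³ ≈ 333375 · 4.8818995e-07 ≈ 0.16275.
Here α = 1, so p = 1/n is exactly at the triangle threshold p ~ 1/n. Asymptotically E[X] → c³/6 = 1³/6 = 1/6 ≈ 0.16667, a bounded constant. In this regime the triangle count is asymptotically Poisson(c³/6).

E[X] ≈ 0.16275; in regime p = Θ(1/n^{1}) E[X] stays bounded (at the triangle threshold p ~ 1/n).


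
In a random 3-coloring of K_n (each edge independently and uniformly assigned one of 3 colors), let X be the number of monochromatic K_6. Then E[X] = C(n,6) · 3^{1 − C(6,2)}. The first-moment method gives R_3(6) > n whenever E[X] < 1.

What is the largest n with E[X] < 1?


We need C(n, 6) · 3^{1 − 15} < 1, i.e. C(n, 6) < 3^{15 − 1} = 4782969.
Check values of n near the boundary:
  n = 37: C(37, 6) = 2324784; 2324784 < 4782969? YES
  n = 38: C(38, 6) = 2760681; 2760681 < 4782969? YES
  n = 39: C(39, 6) = 3262623; 3262623 < 4782969? YES
  n = 40: C(40, 6) = 3838380; 3838380 < 4782969? YES
  n = 41: C(41, 6) = 4496388; 4496388 < 4782969? YES
  n = 42: C(42, 6) = 5245786; 5245786 < 4782969? NO
  n = 43: C(43, 6) = 6096454; 6096454 < 4782969? NO
  n = 44: C(44, 6) = 7059052; 7059052 < 4782969? NO
The largest n with C(n, 6) < 4782969 is n = 41 (where E[X] = 1498796/1594323 ≈ 0.940083). Hence R_3(6) > 41, i.e. R_3(6) ≥ 42.

Largest n = 41; hence R_3(6) > 41.


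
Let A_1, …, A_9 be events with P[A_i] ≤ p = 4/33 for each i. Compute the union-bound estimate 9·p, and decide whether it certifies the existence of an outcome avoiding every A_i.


Union bound: P[∪_{i=1}^{9} A_i] ≤ Σ_i P[A_i] ≤ 9·p = 9·(4/33) = 12/11.
Numerically: 12/11 ≈ 1.0909.
Is 12/11 < 1? NO.
Since the bound 12/11 is ≥ 1, the union bound is uninformative here; it does NOT by itself certify existence.

9·p = 12/11 ≈ 1.0909; existence NOT certified by the union bound.


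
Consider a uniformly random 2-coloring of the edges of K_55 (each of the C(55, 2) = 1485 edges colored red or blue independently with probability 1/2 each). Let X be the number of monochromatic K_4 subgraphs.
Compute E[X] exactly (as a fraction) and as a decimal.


Let X = Σ_S X_S over the C(55, 4) = 341055 subsets S of size 4, where X_S = 1 if the K_4 on S is monochromatic.
For a fixed S, the K_4 on S has C(4, 2) = 6 edges. P[all 6 edges red] = (1/2)^6, and likewise for blue, so P[monochromatic] = 2·(1/2)^6 = 2^{1 − 6} = 1/32.
By linearity of expectation: E[X] = C(55, 4) · 2^{1 − 6} = 341055 · 1/32 = 341055/32.
Numerically: E[X] ≈ 10657.969.

E[X] = C(55,4)·2^(1−C(4,2)) = 341055/32 ≈ 10657.969.


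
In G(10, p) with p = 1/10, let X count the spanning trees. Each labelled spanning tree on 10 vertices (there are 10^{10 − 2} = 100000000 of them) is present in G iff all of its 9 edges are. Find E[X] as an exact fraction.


K_10 has 10^{10 − 2} = 100000000 labelled spanning trees.
For each such spanning tree H, let X_H = 1 if all 9 edges of H are present in G. Then P[X_H = 1] = p^{9} = (1/10)^{9} = 1/1000000000.
By linearity of expectation: E[X] = Σ_H E[X_H] = 100000000 · p^{9} = 100000000 · 1/1000000000 = 1/10.
Numerically: E[X] ≈ 0.1.

E[X] = 100000000 · (1/10)^{9} = 1/10 ≈ 0.1.


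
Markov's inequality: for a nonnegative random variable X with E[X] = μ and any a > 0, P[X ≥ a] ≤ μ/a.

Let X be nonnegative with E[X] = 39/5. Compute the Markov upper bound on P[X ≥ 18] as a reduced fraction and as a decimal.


μ = E[X] = 39/5, a = 18.
Markov: P[X ≥ 18] ≤ μ/a = (39/5)/18 = 13/30.
Numerically: ≈ 0.4333.
(Since a = 18 > μ = 7.8000, the bound 13/30 is < 1 and informative.)

P[X ≥ 18] ≤ 13/30 ≈ 0.4333.


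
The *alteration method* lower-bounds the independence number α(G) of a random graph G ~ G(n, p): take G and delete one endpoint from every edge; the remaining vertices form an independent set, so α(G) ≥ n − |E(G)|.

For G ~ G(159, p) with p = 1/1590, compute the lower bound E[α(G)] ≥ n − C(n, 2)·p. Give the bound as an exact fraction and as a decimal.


E[|E(G)|] = C(159, 2)·p = 12561 · (1/1590) = 79/10.
E[α(G)] ≥ n − E[|E(G)|] = 159 − 79/10 = 1511/10.
Numerically: ≈ 151.1000.
(This is only a lower bound; the true E[α(G)] may be larger.)

E[α(G)] ≥ 1511/10 ≈ 151.1000.


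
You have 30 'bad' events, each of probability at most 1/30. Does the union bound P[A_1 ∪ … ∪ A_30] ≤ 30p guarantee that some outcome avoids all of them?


Union bound: P[∪_{i=1}^{30} A_i] ≤ Σ_i P[A_i] ≤ 30·p = 30·(1/30) = 1.
Numerically: 1 ≈ 1.00000.
Is 1 < 1? NO.
Since the bound 1 is ≥ 1, the union bound is uninformative here; it does NOT by itself certify existence.

30·p = 1 ≈ 1.00000; existence NOT certified by the union bound.


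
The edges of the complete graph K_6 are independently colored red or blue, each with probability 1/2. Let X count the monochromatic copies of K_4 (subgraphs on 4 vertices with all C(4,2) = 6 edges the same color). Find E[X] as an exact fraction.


Let X = Σ_S X_S over the C(6, 4) = 15 subsets S of size 4, where X_S = 1 if the K_4 on S is monochromatic.
For a fixed S, the K_4 on S has C(4, 2) = 6 edges. P[all 6 edges red] = (1/2)^6, and likewise for blue, so P[monochromatic] = 2·(1/2)^6 = 2^{1 − 6} = 1/32.
Summing: E[X] = C(6, 4) · 2^{1 − 6} = 15 · 1/32 = 15/32.
Numerically: E[X] ≈ 0.4688.

E[X] = C(6,4)·2^(1−C(4,2)) = 15/32 ≈ 0.4688.


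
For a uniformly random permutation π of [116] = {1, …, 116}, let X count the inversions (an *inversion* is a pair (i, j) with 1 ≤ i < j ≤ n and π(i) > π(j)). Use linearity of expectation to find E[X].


Write X = Σ X_I over the C(116, 2) = 6670 pairs i < j, with X_I the indicator of one inversion.
There are 6670 indicators.
For each fixed pair i < j, the values π(i) and π(j) are two distinct elements of {1, …, 116} in uniformly random order; by symmetry P[π(i) > π(j)] = 1/2.
By linearity: E[X] = 6670 · (1/2) = C(116, 2) · (1/2) = 6670/2 = 3335 ≈ 3335.000.

E[X] = 3335 = 3335.000.


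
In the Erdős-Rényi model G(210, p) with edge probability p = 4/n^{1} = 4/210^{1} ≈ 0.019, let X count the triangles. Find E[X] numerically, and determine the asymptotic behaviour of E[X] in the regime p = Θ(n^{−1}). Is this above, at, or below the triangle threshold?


Number of potential triangles: C(210, 3) = 1521520.
Each occurs with probability p³ ≈ (0.019)³ ≈ 6.91070e-06.
By linearity: E[X] = C(210, 3)·p³ ≈ 1521520 · 6.91070e-06 ≈ 10.515.
Here α = 1, so p = 4/n is exactly at the triangle threshold p ~ 1/n. Asymptotically E[X] → c³/6 = 4³/6 = 32/3 ≈ 10.667, a bounded constant. In this regime the triangle count is asymptotically Poisson(c³/6).

E[X] ≈ 10.515; in regime p = Θ(1/n^{1}) E[X] stays bounded (at the triangle threshold p ~ 1/n).


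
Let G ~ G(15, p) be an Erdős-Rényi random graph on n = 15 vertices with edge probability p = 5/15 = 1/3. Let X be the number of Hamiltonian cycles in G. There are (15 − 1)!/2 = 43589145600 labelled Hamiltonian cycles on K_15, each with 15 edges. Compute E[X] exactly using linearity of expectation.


K_15 has (15 − 1)!/2 = 43589145600 labelled Hamiltonian cycles.
For each such Hamiltonian cycle H, let X_H = 1 if all 15 edges of H are present in G. Then P[X_H = 1] = p^{15} = (1/3)^{15} = 1/14348907.
By linearity of expectation: E[X] = Σ_H E[X_H] = 43589145600 · p^{15} = 43589145600 · 1/14348907 = 179379200/59049.
Numerically: E[X] ≈ 3.04e+03.

E[X] = 43589145600 · (1/3)^{15} = 179379200/59049 ≈ 3.04e+03.


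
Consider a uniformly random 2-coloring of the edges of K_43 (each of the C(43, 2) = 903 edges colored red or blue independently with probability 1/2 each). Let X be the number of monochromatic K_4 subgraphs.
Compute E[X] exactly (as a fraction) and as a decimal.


Let X = Σ_S X_S over the C(43, 4) = 123410 subsets S of size 4, where X_S = 1 if the K_4 on S is monochromatic.
For a fixed S, the K_4 on S has C(4, 2) = 6 edges. P[all 6 edges red] = (1/2)^6, and likewise for blue, so P[monochromatic] = 2·(1/2)^6 = 2^{1 − 6} = 1/32.
Summing: E[X] = C(43, 4) · 2^{1 − 6} = 123410 · 1/32 = 61705/16.
Numerically: E[X] ≈ 3856.562500.

E[X] = C(43,4)·2^(1−C(4,2)) = 61705/16 ≈ 3856.562500.


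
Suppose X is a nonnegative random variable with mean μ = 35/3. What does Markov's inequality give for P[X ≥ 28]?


μ = E[X] = 35/3, a = 28.
Markov: P[X ≥ 28] ≤ μ/a = (35/3)/28 = 5/12.
Numerically: ≈ 0.416667.
(Since a = 28 > μ = 11.666667, the bound 5/12 is < 1 and informative.)

P[X ≥ 28] ≤ 5/12 ≈ 0.416667.


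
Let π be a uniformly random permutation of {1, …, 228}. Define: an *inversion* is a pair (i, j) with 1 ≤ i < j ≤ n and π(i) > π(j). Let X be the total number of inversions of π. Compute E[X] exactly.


Write X = Σ X_I over the C(228, 2) = 25878 pairs i < j, with X_I the indicator of one inversion.
There are 25878 indicators.
For each fixed pair i < j, the values π(i) and π(j) are two distinct elements of {1, …, 228} in uniformly random order; by symmetry P[π(i) > π(j)] = 1/2.
By linearity: E[X] = 25878 · (1/2) = C(228, 2) · (1/2) = 25878/2 = 12939 ≈ 12939.00000.

E[X] = 12939 = 12939.00000.


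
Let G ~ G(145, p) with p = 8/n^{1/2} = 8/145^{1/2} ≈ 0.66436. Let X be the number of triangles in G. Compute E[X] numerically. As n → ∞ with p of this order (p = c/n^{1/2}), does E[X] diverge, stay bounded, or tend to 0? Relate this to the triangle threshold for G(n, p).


Number of potential triangles: C(145, 3) = 497640.
Each occurs with probability p³ ≈ (0.66436)³ ≈ 2.9323645e-01.
By linearity: E[X] = C(145, 3)·p³ ≈ 497640 · 2.9323645e-01 ≈ 145926.18847.
Since α = 1/2 < 1, p = c/n^{1/2} ≫ 1/n is above the triangle threshold p ~ 1/n. Asymptotically E[X] ~ (c³/6)·n^{3(1−α)} = (8³/6)·n^{1.5} → ∞; triangles are abundant w.h.p.

E[X] ≈ 145926.18847; in regime p = Θ(1/n^{1/2}) E[X] diverges (above the triangle threshold p ~ 1/n).


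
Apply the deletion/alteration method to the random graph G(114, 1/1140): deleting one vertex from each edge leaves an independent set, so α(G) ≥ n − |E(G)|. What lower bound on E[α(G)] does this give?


E[|E(G)|] = C(114, 2)·p = 6441 · (1/1140) = 113/20.
E[α(G)] ≥ n − E[|E(G)|] = 114 − 113/20 = 2167/20.
Numerically: ≈ 108.35000.
(This is only a lower bound; the true E[α(G)] may be larger.)

E[α(G)] ≥ 2167/20 ≈ 108.35000.


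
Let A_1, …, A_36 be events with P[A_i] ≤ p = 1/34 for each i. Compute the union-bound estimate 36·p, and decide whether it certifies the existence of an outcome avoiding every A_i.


Union bound: P[∪_{i=1}^{36} A_i] ≤ Σ_i P[A_i] ≤ 36·p = 36·(1/34) = 18/17.
Numerically: 18/17 ≈ 1.05882.
Is 18/17 < 1? NO.
Since the bound 18/17 is ≥ 1, the union bound is uninformative here; it does NOT by itself certify existence.

36·p = 18/17 ≈ 1.05882; existence NOT certified by the union bound.


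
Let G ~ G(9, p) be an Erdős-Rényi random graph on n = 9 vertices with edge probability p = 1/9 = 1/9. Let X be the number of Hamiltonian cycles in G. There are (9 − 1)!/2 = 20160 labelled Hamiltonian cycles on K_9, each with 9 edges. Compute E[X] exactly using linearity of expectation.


K_9 has (9 − 1)!/2 = 20160 labelled Hamiltonian cycles.
For each such Hamiltonian cycle H, let X_H = 1 if all 9 edges of H are present in G. Then P[X_H = 1] = p^{9} = (1/9)^{9} = 1/387420489.
Summing the indicators: E[X] = Σ_H E[X_H] = 20160 · p^{9} = 20160 · 1/387420489 = 2240/43046721.
Numerically: E[X] ≈ 5.20365e-05.

E[X] = 20160 · (1/9)^{9} = 2240/43046721 ≈ 5.20365e-05.


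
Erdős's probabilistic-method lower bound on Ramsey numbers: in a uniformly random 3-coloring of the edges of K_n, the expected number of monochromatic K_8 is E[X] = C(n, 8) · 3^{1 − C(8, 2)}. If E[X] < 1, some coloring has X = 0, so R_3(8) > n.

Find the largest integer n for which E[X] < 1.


We need C(n, 8) · 3^{1 − 28} < 1, i.e. C(n, 8) < 3^{28 − 1} = 7625597484987.
Check values of n near the boundary:
  n = 155: C(155, 8) = 6876747915675; 6876747915675 < 7625597484987? YES
  n = 156: C(156, 8) = 7248464019225; 7248464019225 < 7625597484987? YES
  n = 157: C(157, 8) = 7637643295425; 7637643295425 < 7625597484987? NO
The largest n with C(n, 8) < 7625597484987 is n = 156 (where E[X] = 805384891025/847288609443 ≈ 0.95054). Hence R_3(8) > 156, i.e. R_3(8) ≥ 157.

Largest n = 156; hence R_3(8) > 156.


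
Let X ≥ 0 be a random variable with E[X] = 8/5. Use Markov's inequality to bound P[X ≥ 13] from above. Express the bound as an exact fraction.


μ = E[X] = 8/5, a = 13.
Markov: P[X ≥ 13] ≤ μ/a = (8/5)/13 = 8/65.
Numerically: ≈ 0.123077.
(Since a = 13 > μ = 1.600000, the bound 8/65 is < 1 and informative.)

P[X ≥ 13] ≤ 8/65 ≈ 0.123077.


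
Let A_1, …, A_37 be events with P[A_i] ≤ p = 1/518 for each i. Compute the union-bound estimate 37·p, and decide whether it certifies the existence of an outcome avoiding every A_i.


Union bound: P[∪_{i=1}^{37} A_i] ≤ Σ_i P[A_i] ≤ 37·p = 37·(1/518) = 1/14.
Numerically: 1/14 ≈ 0.071.
Is 1/14 < 1? YES.
Since P[∪ A_i] ≤ 1/14 < 1, the complement has P[∩ A_i^c] ≥ 1 − 1/14 = 13/14 > 0, so some outcome avoids every A_i.

37·p = 1/14 ≈ 0.071; existence CERTIFIED by the union bound.


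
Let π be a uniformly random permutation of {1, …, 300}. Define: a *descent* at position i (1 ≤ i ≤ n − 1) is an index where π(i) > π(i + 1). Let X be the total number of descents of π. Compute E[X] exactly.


Write X = Σ X_I over i = 1, …, 299, with X_I the indicator of one descent.
There are 299 indicators.
For each fixed i, the pair (π(i), π(i+1)) is a uniformly random ordered pair of distinct values from {1, …, 300}; by symmetry P[π(i) > π(i+1)] = 1/2.
By linearity: E[X] = 299 · (1/2) = (300 − 1) · (1/2) = 299/2 ≈ 149.500.

E[X] = 299/2 = 149.500.


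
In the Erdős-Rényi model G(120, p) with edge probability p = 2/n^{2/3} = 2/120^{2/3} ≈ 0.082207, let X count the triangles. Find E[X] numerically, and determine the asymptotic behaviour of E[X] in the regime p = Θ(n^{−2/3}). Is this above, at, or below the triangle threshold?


Number of potential triangles: C(120, 3) = 280840.
Each occurs with probability p³ ≈ (0.082207)³ ≈ 5.5555556e-04.
By linearity: E[X] = C(120, 3)·p³ ≈ 280840 · 5.5555556e-04 ≈ 156.02222.
Since α = 2/3 < 1, p = c/n^{2/3} ≫ 1/n is above the triangle threshold p ~ 1/n. Asymptotically E[X] ~ (c³/6)·n^{3(1−α)} = (2³/6)·n^{1} → ∞; triangles are abundant w.h.p.

E[X] ≈ 156.02222; in regime p = Θ(1/n^{2/3}) E[X] diverges (above the triangle threshold p ~ 1/n).


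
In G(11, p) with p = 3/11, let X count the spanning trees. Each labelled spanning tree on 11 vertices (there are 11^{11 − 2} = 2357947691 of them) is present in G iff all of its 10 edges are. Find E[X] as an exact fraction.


K_11 has 11^{11 − 2} = 2357947691 labelled spanning trees.
For each such spanning tree H, let X_H = 1 if all 10 edges of H are present in G. Then P[X_H = 1] = p^{10} = (3/11)^{10} = 59049/25937424601.
By linearity: E[X] = Σ_H E[X_H] = 2357947691 · p^{10} = 2357947691 · 59049/25937424601 = 59049/11.
Numerically: E[X] ≈ 5368.09.

E[X] = 2357947691 · (3/11)^{10} = 59049/11 ≈ 5368.09.


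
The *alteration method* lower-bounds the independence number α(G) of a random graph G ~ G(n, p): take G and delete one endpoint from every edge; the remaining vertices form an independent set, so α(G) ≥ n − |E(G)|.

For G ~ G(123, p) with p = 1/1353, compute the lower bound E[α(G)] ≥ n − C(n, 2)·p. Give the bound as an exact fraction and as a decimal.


E[|E(G)|] = C(123, 2)·p = 7503 · (1/1353) = 61/11.
E[α(G)] ≥ n − E[|E(G)|] = 123 − 61/11 = 1292/11.
Numerically: ≈ 117.455.
(This is only a lower bound; the true E[α(G)] may be larger.)

E[α(G)] ≥ 1292/11 ≈ 117.455.


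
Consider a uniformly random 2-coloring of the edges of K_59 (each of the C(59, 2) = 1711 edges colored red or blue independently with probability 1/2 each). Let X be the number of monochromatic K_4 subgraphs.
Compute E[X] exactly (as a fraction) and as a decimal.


Let X = Σ_S X_S over the C(59, 4) = 455126 subsets S of size 4, where X_S = 1 if the K_4 on S is monochromatic.
For a fixed S, the K_4 on S has C(4, 2) = 6 edges. P[all 6 edges red] = (1/2)^6, and likewise for blue, so P[monochromatic] = 2·(1/2)^6 = 2^{1 − 6} = 1/32.
By linearity of expectation: E[X] = C(59, 4) · 2^{1 − 6} = 455126 · 1/32 = 227563/16.
Numerically: E[X] ≈ 14222.687500.

E[X] = C(59,4)·2^(1−C(4,2)) = 227563/16 ≈ 14222.687500.


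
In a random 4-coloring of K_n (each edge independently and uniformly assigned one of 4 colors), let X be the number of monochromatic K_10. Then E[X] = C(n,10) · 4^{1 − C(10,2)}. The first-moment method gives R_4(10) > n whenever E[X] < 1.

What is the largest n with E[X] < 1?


We need C(n, 10) · 4^{1 − 45} < 1, i.e. C(n, 10) < 4^{45 − 1} = 309485009821345068724781056.
Check values of n near the boundary:
  n = 2022: C(2022, 10) = 307870445231474093395937796; 307870445231474093395937796 < 309485009821345068724781056? YES
  n = 2023: C(2023, 10) = 309399856285778485315440716; 309399856285778485315440716 < 309485009821345068724781056? YES
  n = 2024: C(2024, 10) = 310936101848269937576192656; 310936101848269937576192656 < 309485009821345068724781056? NO
  n = 2025: C(2025, 10) = 312479209053472269772600560; 312479209053472269772600560 < 309485009821345068724781056? NO
The largest n with C(n, 10) < 309485009821345068724781056 is n = 2023 (where E[X] = 77349964071444621328860179/77371252455336267181195264 ≈ 0.999725). Hence R_4(10) > 2023, i.e. R_4(10) ≥ 2024.

Largest n = 2023; hence R_4(10) > 2023.


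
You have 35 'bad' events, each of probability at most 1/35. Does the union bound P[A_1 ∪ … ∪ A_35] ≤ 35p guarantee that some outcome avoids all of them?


Union bound: P[∪_{i=1}^{35} A_i] ≤ Σ_i P[A_i] ≤ 35·p = 35·(1/35) = 1.
Numerically: 1 ≈ 1.000000.
Is 1 < 1? NO.
Since the bound 1 is ≥ 1, the union bound is uninformative here; it does NOT by itself certify existence.

35·p = 1 ≈ 1.000000; existence NOT certified by the union bound.


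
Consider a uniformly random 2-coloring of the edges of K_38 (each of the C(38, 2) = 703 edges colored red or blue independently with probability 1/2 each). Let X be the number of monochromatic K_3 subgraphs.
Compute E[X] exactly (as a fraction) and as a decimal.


Let X = Σ_S X_S over the C(38, 3) = 8436 subsets S of size 3, where X_S = 1 if the K_3 on S is monochromatic.
For a fixed S, the K_3 on S has C(3, 2) = 3 edges. P[all 3 edges red] = (1/2)^3, and likewise for blue, so P[monochromatic] = 2·(1/2)^3 = 2^{1 − 3} = 1/4.
By linearity: E[X] = C(38, 3) · 2^{1 − 3} = 8436 · 1/4 = 2109.
Numerically: E[X] ≈ 2109.0000.

E[X] = C(38,3)·2^(1−C(3,2)) = 2109 ≈ 2109.0000.


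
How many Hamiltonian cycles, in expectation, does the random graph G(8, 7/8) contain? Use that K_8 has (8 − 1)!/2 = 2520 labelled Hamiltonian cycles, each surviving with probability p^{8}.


K_8 has (8 − 1)!/2 = 2520 labelled Hamiltonian cycles.
For each such Hamiltonian cycle H, let X_H = 1 if all 8 edges of H are present in G. Then P[X_H = 1] = p^{8} = (7/8)^{8} = 5764801/16777216.
By linearity of expectation: E[X] = Σ_H E[X_H] = 2520 · p^{8} = 2520 · 5764801/16777216 = 1815912315/2097152.
Numerically: E[X] ≈ 865.894.

E[X] = 2520 · (7/8)^{8} = 1815912315/2097152 ≈ 865.894.


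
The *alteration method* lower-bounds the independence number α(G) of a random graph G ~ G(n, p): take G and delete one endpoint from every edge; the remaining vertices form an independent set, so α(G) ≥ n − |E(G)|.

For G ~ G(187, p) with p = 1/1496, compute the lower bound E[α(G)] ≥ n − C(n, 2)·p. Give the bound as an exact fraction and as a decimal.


E[|E(G)|] = C(187, 2)·p = 17391 · (1/1496) = 93/8.
E[α(G)] ≥ n − E[|E(G)|] = 187 − 93/8 = 1403/8.
Numerically: ≈ 175.375.
(This is only a lower bound; the true E[α(G)] may be larger.)

E[α(G)] ≥ 1403/8 ≈ 175.375.
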